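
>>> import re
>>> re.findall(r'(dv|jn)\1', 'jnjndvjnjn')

['jn', 'jn']

`\1` has to match the exact text group 1 already captured.
Scanning left to right: at [0:4] match 'jnjn', group 1 = 'jn'; at [6:10] match 'jnjn', group 1 = 'jn'.
`findall` collects group 1 from each match (2 total).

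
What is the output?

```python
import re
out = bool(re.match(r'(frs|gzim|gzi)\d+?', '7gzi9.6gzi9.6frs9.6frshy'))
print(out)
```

False

`match` is anchored at position 0; if the pattern doesn't fit there, it returns None.
Here the pattern fails at index 0, so the call returns None, and `bool(None)` is False.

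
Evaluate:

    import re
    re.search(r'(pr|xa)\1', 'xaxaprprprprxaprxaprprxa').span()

`\1` has to match the exact text group 1 already captured.
The match spans [0:4] → 'xaxa'.

(0, 4)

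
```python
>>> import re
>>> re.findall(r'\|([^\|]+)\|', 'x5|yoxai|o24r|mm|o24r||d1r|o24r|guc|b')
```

`findall` collects group 1 from each match (4 total).

['yoxai', 'mm', 'd1r', 'guc']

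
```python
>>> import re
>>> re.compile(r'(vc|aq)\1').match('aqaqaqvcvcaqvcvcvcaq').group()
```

`\1` is not a pattern — it's the concrete string captured by group 1, re-applied verbatim.
`re.match` won't scan ahead — the pattern has to work from the very first character.
The match spans [0:4] → 'aqaq'.
Captured: group 1 = 'aq'.

'aqaq'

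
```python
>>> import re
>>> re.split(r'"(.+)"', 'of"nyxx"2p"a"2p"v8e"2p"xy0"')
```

Matches to split on: at [2:27] → '"nyxx"2p"a"2p"v8e"2p"xy0"'.
`re.split` interleaves the captured-group text with the surrounding fragments.

['of', 'nyxx"2p"a"2p"v8e"2p"xy0', '']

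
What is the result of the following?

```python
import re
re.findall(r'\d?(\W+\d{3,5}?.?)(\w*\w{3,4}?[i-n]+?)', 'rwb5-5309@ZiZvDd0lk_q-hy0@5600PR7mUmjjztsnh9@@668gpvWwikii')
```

This matches optionally a digit; then one or more of a non-word character, then 3 to 5 of a digit (lazy), then optionally any character (captured); then zero or more of a word character, then 3 to 4 of a word character (lazy), then one or more of a character in [i-n] (lazy) (captured).
Lazy quantifiers expand one character at a time until the remainder of the pattern can match.
Walking the string: at [3:19] match '5-5309@ZiZvDd0lk', groups = ('-5309@', 'ZiZvDd0lk'); at [24:42] match '0@5600PR7mUmjjztsn', groups = ('@5600', 'PR7mUmjjztsn'); at [43:58] match '9@@668gpvWwikii', groups = ('@@668g', 'pvWwikii').
2 groups means each result is a tuple of 2 captured strings — 3 here.

[('-5309@', 'ZiZvDd0lk'), ('@5600', 'PR7mUmjjztsn'), ('@@668g', 'pvWwikii')]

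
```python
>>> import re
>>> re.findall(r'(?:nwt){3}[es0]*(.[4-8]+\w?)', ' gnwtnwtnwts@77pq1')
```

Pattern: the literal 'nwt' repeated 3 times, then zero or more of one of [es0]; then any character, then one or more of a character in [4-8], then optionally a word character (captured).
Matches: at [2:16] match 'nwtnwtnwts@77p', group 1 = '@77p'.
`findall` collects group 1 from the one match (1 total).

['@77p']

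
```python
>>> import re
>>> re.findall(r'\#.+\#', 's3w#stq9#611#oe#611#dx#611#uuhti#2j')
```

Matches: at [3:33] → '#stq9#611#oe#611#dx#611#uuhti#'.
Since nothing is captured, `findall` lists the 1 matched substring directly.

['#stq9#611#oe#611#dx#611#uuhti#']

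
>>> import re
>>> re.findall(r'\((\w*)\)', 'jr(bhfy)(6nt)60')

['bhfy', '6nt']

Walking the string: at [2:8] match '(bhfy)', group 1 = 'bhfy'; at [8:13] match '(6nt)', group 1 = '6nt'.
With a single group, `findall` returns only what that group captured — 2 items.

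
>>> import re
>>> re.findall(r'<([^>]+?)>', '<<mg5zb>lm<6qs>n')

`findall` collects group 1 from each match (2 total).

['<mg5zb', '6qs']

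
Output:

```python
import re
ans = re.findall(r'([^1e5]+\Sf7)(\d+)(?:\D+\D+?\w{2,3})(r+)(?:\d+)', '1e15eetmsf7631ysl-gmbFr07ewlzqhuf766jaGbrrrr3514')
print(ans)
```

[('tmsf7', '631', 'r'), ('wlzqhuf7', '66', 'r')]

Pattern: one or more of any character except [1e5], then a non-whitespace character, then the literal 'f7' (captured); then one or more of a digit (captured); then one or more of a non-digit, then one or more of a non-digit (lazy), then 2 to 3 of a word character (non-capturing group); then one or more of a literal 'r' (captured); then one or more of a digit (non-capturing group).
Scanning left to right: at [6:25] match 'tmsf7631ysl-gmbFr07', groups = ('tmsf7', '631', 'r'); at [26:48] match 'wlzqhuf766jaGbrrrr3514', groups = ('wlzqhuf7', '66', 'r').
3 groups means each result is a tuple of 3 captured strings — 2 here.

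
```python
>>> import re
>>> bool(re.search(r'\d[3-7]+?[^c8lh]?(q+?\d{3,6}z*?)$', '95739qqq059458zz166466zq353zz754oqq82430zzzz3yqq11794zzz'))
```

False

Here nothing in the string fits, so the call returns None, and `bool(None)` is False.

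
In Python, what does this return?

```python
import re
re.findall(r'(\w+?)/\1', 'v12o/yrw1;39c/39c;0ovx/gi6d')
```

A backreference is literal: `\1` must see the identical characters the first group matched.
Walking the string: at [10:17] match '39c/39c', group 1 = '39c'.
`findall` collects group 1 from the one match (1 total).

['39c']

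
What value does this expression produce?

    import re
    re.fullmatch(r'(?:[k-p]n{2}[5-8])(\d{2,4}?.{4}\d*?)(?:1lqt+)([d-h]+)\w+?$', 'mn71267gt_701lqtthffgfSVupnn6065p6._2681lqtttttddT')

None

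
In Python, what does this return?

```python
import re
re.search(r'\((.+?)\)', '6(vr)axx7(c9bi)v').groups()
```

('vr',)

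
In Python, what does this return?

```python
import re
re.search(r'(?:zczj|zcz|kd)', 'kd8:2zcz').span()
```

(0, 2)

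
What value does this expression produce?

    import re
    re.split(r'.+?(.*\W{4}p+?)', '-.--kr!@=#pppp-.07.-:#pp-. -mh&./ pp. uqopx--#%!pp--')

This matches one or more of any character (lazy); then zero or more of any character, then exactly 4 of a non-word character, then one or more of a literal 'p' (lazy) (captured).
`re.split` interleaves the captured-group text with the surrounding fragments.

['', '.--kr!@=#pppp-.07.-:#pp-. -mh&./ pp. uqopx--#%!p', 'p--']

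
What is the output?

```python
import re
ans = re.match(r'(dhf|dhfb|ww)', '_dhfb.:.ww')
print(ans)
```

None

With `match`, the pattern is implicitly anchored at the beginning.
Here position 0 doesn't satisfy it, so the call returns None.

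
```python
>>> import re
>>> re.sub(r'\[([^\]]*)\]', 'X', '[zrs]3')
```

Matches: at [0:5] → '[zrs]'.
`sub` substitutes 'X' at each match site.

'X3'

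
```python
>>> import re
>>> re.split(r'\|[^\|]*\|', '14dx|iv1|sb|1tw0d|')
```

['14dx', 'sb', '']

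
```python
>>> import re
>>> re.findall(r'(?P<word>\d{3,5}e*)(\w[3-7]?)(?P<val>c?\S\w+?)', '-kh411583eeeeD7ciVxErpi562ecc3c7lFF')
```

[('41158', '3', 'ee'), ('562e', 'c', 'c3c')]

Pattern: 3 to 5 of a digit, then zero or more of the literal 'e' (captured as 'word'); then a word character, then optionally a character in [3-7] (captured); then optionally the literal 'c', then a non-whitespace character, then one or more of a word character (lazy) (captured as 'val').
With the lazy modifier that quantifier settles for the fewest repetitions that let the rest of the pattern succeed (the atoms after it are unaffected and can still be greedy).
Matches: at [3:11] match '411583ee', groups = ('41158', '3', 'ee'); at [23:31] match '562ecc3c', groups = ('562e', 'c', 'c3c').
3 groups means each result is a tuple of 3 captured strings — 2 here.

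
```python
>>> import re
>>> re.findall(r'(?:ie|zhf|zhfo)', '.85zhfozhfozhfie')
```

['zhf', 'zhf', 'zhf', 'ie']

Alternation isn't longest-match — the leftmost alternative that fits at this position is chosen.
No capturing groups, so `findall` returns the 4 full match strings.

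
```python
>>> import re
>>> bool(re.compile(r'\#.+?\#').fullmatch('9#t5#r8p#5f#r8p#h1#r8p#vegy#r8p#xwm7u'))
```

False

`re.fullmatch` requires the pattern to consume the entire string.
Here there's no way to consume every character, so the call returns None, and `bool(None)` is False.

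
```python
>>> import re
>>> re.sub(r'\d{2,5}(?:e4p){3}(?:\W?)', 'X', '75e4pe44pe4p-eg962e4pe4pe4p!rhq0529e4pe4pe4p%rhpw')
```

'75e4pe44pe4p-egXrhqXrhpw'

This matches 2 to 5 of a digit, then the literal 'e4p' repeated 3 times; then optionally a non-word character (non-capturing group).
Matches: at [15:28] → '962e4pe4pe4p!'; at [31:45] → '0529e4pe4pe4p%'.
Every occurrence is swapped for 'X'.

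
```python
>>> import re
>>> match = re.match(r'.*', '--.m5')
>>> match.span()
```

(0, 5)

`match` is anchored at position 0; if the pattern doesn't fit there, it returns None.
The match spans [0:5] → '--.m5'.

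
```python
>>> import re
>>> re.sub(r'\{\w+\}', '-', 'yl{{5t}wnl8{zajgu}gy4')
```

Matches: at [3:7] → '{5t}'; at [11:18] → '{zajgu}'.
Each match is replaced by '-'.

'yl{-wnl8-gy4'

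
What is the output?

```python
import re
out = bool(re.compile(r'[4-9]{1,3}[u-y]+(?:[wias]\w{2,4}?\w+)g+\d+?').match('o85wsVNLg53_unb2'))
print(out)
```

Pattern: 1 to 3 of a character in [4-9], then one or more of a character in [u-y]; then one of [wias], then 2 to 4 of a word character (lazy), then one or more of a word character (non-capturing group); then one or more of a literal 'g', then one or more of a digit (lazy).
`match` is anchored at position 0; if the pattern doesn't fit there, it returns None.
Here position 0 doesn't satisfy it, so the call returns None, and `bool(None)` is False.

False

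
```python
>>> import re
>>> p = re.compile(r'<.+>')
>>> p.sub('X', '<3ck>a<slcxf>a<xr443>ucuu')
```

Each match is replaced by 'X'.

'Xucuu'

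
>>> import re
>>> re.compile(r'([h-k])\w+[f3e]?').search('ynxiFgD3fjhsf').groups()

The match spans [3:13] → 'iFgD3fjhsf'.
Captured: group 1 = 'i'.

('i',)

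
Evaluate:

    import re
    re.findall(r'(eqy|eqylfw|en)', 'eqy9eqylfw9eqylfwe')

['eqy', 'eqy', 'eqy']

`|` is ordered: at each position the engine commits to the first alternative that works.
Matches: at [0:3] match 'eqy', group 1 = 'eqy'; at [4:7] match 'eqy', group 1 = 'eqy'; at [11:14] match 'eqy', group 1 = 'eqy'.
Because there's exactly one group, `findall` drops the full match and keeps group 1 from each hit.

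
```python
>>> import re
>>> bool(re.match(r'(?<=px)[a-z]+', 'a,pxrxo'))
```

`re.match` won't scan ahead — the pattern has to work from the very first character.
Here position 0 doesn't satisfy it, so the call returns None, and `bool(None)` is False.

False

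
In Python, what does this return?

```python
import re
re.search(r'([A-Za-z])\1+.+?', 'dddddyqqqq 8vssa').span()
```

(0, 6)

The backreference `\1` re-matches whatever the first group consumed, character for character.
`re.search` scans for the first position where the pattern succeeds.
The match spans [0:6] → 'dddddy'.
Captured: group 1 = 'd'.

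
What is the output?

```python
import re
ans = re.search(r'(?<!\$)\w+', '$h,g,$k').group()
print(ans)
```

g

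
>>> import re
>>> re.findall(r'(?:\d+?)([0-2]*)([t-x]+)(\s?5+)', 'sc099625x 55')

[('', 'x', ' 55')]

Pattern: one or more of a digit (lazy) (non-capturing group); then zero or more of a character in [0-2] (captured); then one or more of a character in [t-x] (captured); then optionally whitespace, then one or more of the literal '5' (captured).
Walking the string: at [2:12] match '099625x 55', groups = ('', 'x', ' 55').
`findall` packs the 3 group values into a tuple for every match.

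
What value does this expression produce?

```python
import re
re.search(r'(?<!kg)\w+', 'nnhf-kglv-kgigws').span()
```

(0, 4)

The negative lookaround is zero-width — it rules out positions where the adjacent text would match, without consuming anything.
Unlike `match`, `search` isn't anchored — it looks for the pattern anywhere in the string.
The match spans [0:4] → 'nnhf'.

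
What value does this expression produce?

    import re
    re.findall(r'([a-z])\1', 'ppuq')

['p']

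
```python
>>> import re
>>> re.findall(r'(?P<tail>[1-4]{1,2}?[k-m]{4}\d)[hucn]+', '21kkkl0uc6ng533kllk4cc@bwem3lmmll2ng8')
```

['21kkkl0', '33kllk4']

Pattern: 1 to 2 of a character in [1-4] (lazy), then exactly 4 of a character in [k-m], then a digit (captured as 'tail'); then one or more of one of [hucn].
Scanning left to right: at [0:9] match '21kkkl0uc', group 1 = '21kkkl0'; at [13:22] match '33kllk4cc', group 1 = '33kllk4'.
`findall` collects group 1 from each match (2 total).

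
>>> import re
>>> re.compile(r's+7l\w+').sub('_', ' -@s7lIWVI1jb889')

This matches one or more of a literal 's'; then the literal '7l', then one or more of a word character.
Matches: at [3:16] → 's7lIWVI1jb889'.
`sub` substitutes '_' at each match site.

' -@_'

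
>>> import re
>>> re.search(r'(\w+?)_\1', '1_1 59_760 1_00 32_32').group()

'1_1'

`\1` has to match the exact text group 1 already captured.
`re.search` scans for the first position where the pattern succeeds.
The match spans [0:3] → '1_1'.
Captured: group 1 = '1'.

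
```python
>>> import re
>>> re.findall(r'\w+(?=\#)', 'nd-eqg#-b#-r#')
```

['eqg', 'b', 'r']

The `(?=…)`/`(?<=…)` assertion just peeks at neighbouring text; it doesn't advance the match position.
`findall` yields the raw match text (3 of them) because the pattern has no groups.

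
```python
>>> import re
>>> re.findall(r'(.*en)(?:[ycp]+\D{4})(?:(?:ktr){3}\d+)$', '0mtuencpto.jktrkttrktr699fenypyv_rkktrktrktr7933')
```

['0mtuencpto.jktrkttrktr699fen']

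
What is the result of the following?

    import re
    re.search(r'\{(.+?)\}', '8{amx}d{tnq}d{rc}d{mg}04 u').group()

A `+?`/`*?`/`{m,n}?` starts at its minimum and grows only as far as needed for what follows to match.
`search` walks the string left to right and returns the first match it finds.
The match spans [1:6] → '{amx}'.
Captured: group 1 = 'amx'.

'{amx}'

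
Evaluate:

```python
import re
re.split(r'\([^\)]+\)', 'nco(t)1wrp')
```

['nco', '1wrp']

Matches to split on: at [3:6] → '(t)'.
The string is cut at each match, leaving 2 pieces.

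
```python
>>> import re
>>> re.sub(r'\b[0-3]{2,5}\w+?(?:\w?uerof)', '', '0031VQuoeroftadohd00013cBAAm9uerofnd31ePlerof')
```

The pattern matches a word boundary (`\b`, zero-width); then 2 to 5 of a character in [0-3], then one or more of a word character (lazy); then optionally a word character, then the literal 'ue', then the literal 'rof' (non-capturing group).
Matches: at [0:34] → '0031VQuoeroftadohd00013cBAAm9uerof'.
Each match is replaced by ''.

'nd31ePlerof'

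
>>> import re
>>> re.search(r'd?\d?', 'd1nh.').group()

'd1'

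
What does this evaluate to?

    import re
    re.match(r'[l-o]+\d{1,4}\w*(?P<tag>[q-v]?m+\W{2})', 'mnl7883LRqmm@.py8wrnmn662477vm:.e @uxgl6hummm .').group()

The pattern matches one or more of a character in [l-o]; then 1 to 4 of a digit, then zero or more of a word character; then optionally a character in [q-v], then one or more of a literal 'm', then exactly 2 of a non-word character (captured as 'tag').
`re.match` won't scan ahead — the pattern has to work from the very first character.
The match spans [0:14] → 'mnl7883LRqmm@.'.
Captured: group 1 = 'm@.'.

'mnl7883LRqmm@.'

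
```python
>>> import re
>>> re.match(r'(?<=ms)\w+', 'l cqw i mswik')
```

None

The `(?=…)`/`(?<=…)` assertion just peeks at neighbouring text; it doesn't advance the match position.
With `match`, the pattern is implicitly anchored at the beginning.
Here the pattern fails at index 0, so the call returns None.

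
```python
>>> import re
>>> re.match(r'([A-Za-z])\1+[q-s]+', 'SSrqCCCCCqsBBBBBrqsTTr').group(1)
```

'S'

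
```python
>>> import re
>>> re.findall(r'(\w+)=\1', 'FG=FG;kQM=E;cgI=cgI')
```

`\1` is not a pattern — it's the concrete string captured by group 1, re-applied verbatim.
Walking the string: at [0:5] match 'FG=FG', group 1 = 'FG'; at [12:19] match 'cgI=cgI', group 1 = 'cgI'.
Because there's exactly one group, `findall` drops the full match and keeps group 1 from each hit.

['FG', 'cgI']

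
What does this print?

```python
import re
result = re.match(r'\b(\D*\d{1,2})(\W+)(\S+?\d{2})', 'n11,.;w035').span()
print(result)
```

This matches a word boundary (`\b`, zero-width); then zero or more of a non-digit, then 1 to 2 of a digit (captured); then one or more of a non-word character (captured); then one or more of a non-whitespace character (lazy), then exactly 2 of a digit (captured).
With the lazy modifier that quantifier settles for the fewest repetitions that let the rest of the pattern succeed (the atoms after it are unaffected and can still be greedy).
`re.match` only tries the pattern at the start of the string.
The match spans [0:9] → 'n11,.;w03'.
Captured: group 1 = 'n11', group 2 = ',.;', group 3 = 'w03'.

(0, 9)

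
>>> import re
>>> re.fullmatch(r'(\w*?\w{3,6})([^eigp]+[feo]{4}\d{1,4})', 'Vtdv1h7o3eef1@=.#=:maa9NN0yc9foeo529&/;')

This matches zero or more of a word character (lazy), then 3 to 6 of a word character (captured); then one or more of any character except [eigp], then exactly 4 of one of [feo], then 1 to 4 of a digit (captured).
`re.fullmatch` is like wrapping the pattern in `^…$` (in single-line mode).
Here there's no way to consume every character, so the call returns None.

None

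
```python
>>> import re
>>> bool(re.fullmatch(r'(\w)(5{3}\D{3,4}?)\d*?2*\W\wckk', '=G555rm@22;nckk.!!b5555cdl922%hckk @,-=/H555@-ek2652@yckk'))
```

False

Pattern: a word character (captured); then exactly 3 of the literal '5', then 3 to 4 of a non-digit (lazy) (captured); then zero or more of a digit (lazy), then zero or more of a literal '2'; then a non-word character, then a word character, then the literal 'ckk'.
`re.fullmatch` is like wrapping the pattern in `^…$` (in single-line mode).
Here the pattern can't cover the whole string, so the call returns None, and `bool(None)` is False.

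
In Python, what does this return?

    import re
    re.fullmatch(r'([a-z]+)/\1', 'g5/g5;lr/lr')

None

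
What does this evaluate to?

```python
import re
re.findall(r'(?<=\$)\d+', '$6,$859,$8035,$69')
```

Because the assertion is zero-width, the text it checks is not consumed and won't appear in the result.
Matches: at [1:2] → '6'; at [4:7] → '859'; at [9:13] → '8035'; at [15:17] → '69'.
`findall` yields the raw match text (4 of them) because the pattern has no groups.

['6', '859', '8035', '69']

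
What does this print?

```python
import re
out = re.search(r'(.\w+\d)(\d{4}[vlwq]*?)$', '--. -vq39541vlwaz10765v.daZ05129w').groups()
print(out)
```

('.daZ0', '5129w')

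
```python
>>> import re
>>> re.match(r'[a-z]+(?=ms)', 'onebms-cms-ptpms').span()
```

(0, 4)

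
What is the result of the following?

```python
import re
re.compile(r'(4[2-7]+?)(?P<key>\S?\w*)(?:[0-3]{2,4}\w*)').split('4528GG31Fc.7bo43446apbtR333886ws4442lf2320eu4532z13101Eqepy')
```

['', '45', '28GG', '.7bo', '43', '446apbtR333886ws4442lf2320eu4532z131', '']

The pattern matches the literal '4', then one or more of a character in [2-7] (lazy) (captured); then optionally a non-whitespace character, then zero or more of a word character (captured as 'key'); then 2 to 4 of a character in [0-3], then zero or more of a word character (non-capturing group).
Lazy quantifiers expand one character at a time until the remainder of the pattern can match.
Matches to split on: at [0:10] → '4528GG31Fc'; at [14:59] → '43446apbtR333886ws4442lf2320eu4532z13101Eqepy'.
The group in the pattern means `split` returns the separators' captures alongside the pieces.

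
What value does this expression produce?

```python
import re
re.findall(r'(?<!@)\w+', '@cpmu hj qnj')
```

['pmu', 'hj', 'qnj']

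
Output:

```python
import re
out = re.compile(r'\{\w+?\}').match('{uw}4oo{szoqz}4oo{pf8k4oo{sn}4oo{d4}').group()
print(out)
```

{uw}

With `match`, the pattern is implicitly anchored at the beginning.
The match spans [0:4] → '{uw}'.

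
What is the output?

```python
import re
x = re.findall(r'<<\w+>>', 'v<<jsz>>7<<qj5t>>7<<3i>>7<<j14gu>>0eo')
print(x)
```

Since nothing is captured, `findall` lists the 4 matched substrings directly.

['<<jsz>>', '<<qj5t>>', '<<3i>>', '<<j14gu>>']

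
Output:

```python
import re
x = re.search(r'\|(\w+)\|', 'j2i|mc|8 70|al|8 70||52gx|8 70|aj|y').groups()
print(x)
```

The match spans [3:7] → '|mc|'.
Captured: group 1 = 'mc'.

('mc',)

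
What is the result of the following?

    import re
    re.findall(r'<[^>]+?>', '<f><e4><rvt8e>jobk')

`findall` yields the raw match text (3 of them) because the pattern has no groups.

['<f>', '<e4>', '<rvt8e>']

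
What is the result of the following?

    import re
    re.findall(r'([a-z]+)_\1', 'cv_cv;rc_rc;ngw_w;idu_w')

After group 1 captures some text, `\1` only succeeds where that same text appears again.
Walking the string: at [0:5] match 'cv_cv', group 1 = 'cv'; at [6:11] match 'rc_rc', group 1 = 'rc'; at [14:17] match 'w_w', group 1 = 'w'.
`findall` collects group 1 from each match (3 total).

['cv', 'rc', 'w']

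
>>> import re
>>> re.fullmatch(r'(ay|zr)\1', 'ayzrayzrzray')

`\1` has to match the exact text group 1 already captured.
`fullmatch` succeeds only if the pattern covers the string from start to end.
Here the string isn't matched end-to-end, so the call returns None.

None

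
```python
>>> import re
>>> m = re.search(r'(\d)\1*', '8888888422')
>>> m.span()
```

(0, 7)

After group 1 captures some text, `\1` only succeeds where that same text appears again.
Unlike `match`, `search` isn't anchored — it looks for the pattern anywhere in the string.
The match spans [0:7] → '8888888'.
Captured: group 1 = '8'.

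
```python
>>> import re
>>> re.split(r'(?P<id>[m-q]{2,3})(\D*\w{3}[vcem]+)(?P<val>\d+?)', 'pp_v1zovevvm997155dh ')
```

The pattern matches 2 to 3 of a character in [m-q] (captured as 'id'); then zero or more of a non-digit, then exactly 3 of a word character, then one or more of one of [vcem] (captured); then one or more of a digit (lazy) (captured as 'val').
A `+?`/`*?`/`{m,n}?` starts at its minimum and grows only as far as needed for what follows to match.
Matches to split on: at [0:13] → 'pp_v1zovevvm9'.
The group in the pattern means `split` returns the separators' captures alongside the pieces.

['', 'pp', '_v1zovevvm', '9', '97155dh ']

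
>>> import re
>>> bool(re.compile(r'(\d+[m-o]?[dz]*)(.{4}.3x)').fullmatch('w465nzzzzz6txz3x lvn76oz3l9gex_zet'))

False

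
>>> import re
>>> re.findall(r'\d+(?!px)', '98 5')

['98', '5']

`(?!…)`/`(?<!…)` only lets a position through if the neighbouring text does NOT match; no characters are consumed.
Walking the string: at [0:2] → '98'; at [3:4] → '5'.
`findall` yields the raw match text (2 of them) because the pattern has no groups.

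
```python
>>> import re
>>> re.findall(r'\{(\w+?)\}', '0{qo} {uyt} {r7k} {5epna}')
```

['qo', 'uyt', 'r7k', '5epna']

Matches: at [1:5] match '{qo}', group 1 = 'qo'; at [6:11] match '{uyt}', group 1 = 'uyt'; at [12:17] match '{r7k}', group 1 = 'r7k'; at [18:25] match '{5epna}', group 1 = '5epna'.
Because there's exactly one group, `findall` drops the full match and keeps group 1 from each hit.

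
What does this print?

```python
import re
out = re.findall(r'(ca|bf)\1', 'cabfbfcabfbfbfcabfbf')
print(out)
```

['bf', 'bf', 'bf']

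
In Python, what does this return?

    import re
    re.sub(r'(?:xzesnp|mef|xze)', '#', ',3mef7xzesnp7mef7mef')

Branches in `(...|...)` are attempted left-to-right; the first branch that allows the whole pattern to succeed is taken.
Matches: at [2:5] → 'mef'; at [6:12] → 'xzesnp'; at [13:16] → 'mef'; at [17:20] → 'mef'.
Each match is replaced by '#'.

',3#7#7#7#'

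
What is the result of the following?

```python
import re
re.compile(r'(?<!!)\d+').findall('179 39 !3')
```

['179', '39']

The negative lookaround is zero-width — it rules out positions where the adjacent text would match, without consuming anything.
Matches: at [0:3] → '179'; at [4:6] → '39'.
No capturing groups, so `findall` returns the 2 full match strings.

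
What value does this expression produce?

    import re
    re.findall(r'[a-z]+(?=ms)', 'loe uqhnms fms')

['uqhn', 'f']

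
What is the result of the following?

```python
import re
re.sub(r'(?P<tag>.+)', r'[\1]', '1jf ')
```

'[1jf ]'

The pattern matches one or more of any character (captured as 'tag').
Matches: at [0:4] → '1jf '.
The replacement refers to a captured group, so each match is rewritten using its own captured text.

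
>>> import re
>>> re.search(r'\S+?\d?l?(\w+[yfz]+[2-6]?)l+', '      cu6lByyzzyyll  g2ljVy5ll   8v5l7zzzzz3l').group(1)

Pattern: one or more of a non-whitespace character (lazy), then optionally a digit, then optionally the literal 'l'; then one or more of a word character, then one or more of one of [yfz], then optionally a character in [2-6] (captured); then one or more of a literal 'l'.
A `+?`/`*?`/`{m,n}?` starts at its minimum and grows only as far as needed for what follows to match.
`re.search` tries every starting position until one works.
The match spans [6:19] → 'cu6lByyzzyyll'.
Captured: group 1 = 'u6lByyzzyy'.

'u6lByyzzyy'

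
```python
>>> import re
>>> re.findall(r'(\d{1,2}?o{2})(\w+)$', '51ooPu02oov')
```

Multiple groups make `findall` return tuples — one 2-tuple for the one match.

[('51oo', 'Pu02oov')]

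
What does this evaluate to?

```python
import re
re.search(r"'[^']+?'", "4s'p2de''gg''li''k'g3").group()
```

"'p2de'"

`re.search` scans for the first position where the pattern succeeds.
The match spans [2:8] → "'p2de'".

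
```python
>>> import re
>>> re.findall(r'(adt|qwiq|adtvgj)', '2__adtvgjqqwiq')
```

['adt', 'qwiq']

Branches in `(...|...)` are attempted left-to-right; the first branch that allows the whole pattern to succeed is taken.
Scanning left to right: at [3:6] match 'adt', group 1 = 'adt'; at [10:14] match 'qwiq', group 1 = 'qwiq'.
`findall` collects group 1 from each match (2 total).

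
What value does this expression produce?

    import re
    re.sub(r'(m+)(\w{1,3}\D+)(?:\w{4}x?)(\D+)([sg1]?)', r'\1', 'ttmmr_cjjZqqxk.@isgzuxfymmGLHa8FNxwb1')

This matches one or more of a literal 'm' (captured); then 1 to 3 of a word character, then one or more of a non-digit (captured); then exactly 4 of a word character, then optionally a literal 'x' (non-capturing group); then one or more of a non-digit (captured); then optionally one of [sg1] (captured).
Matches: at [2:37] → 'mmr_cjjZqqxk.@isgzuxfymmGLHa8FNxwb1'.
The replacement refers to a captured group, so each match is rewritten using its own captured text.

'ttmm'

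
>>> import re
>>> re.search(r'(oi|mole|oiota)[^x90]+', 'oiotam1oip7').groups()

('oi',)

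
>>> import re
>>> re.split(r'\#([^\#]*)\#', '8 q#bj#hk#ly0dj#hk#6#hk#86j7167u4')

['8 q', 'bj', 'hk', 'ly0dj', 'hk', '6', 'hk#86j7167u4']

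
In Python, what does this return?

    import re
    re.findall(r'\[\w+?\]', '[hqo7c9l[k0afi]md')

['[k0afi]']

Walking the string: at [8:15] → '[k0afi]'.
`findall` yields the raw match text (1 of them) because the pattern has no groups.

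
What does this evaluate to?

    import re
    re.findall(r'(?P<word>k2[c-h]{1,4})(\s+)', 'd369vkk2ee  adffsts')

[('k2ee', '  ')]

This matches the literal 'k2', then 1 to 4 of a character in [c-h] (captured as 'word'); then one or more of whitespace (captured).
With 2 capturing groups, `findall` returns a 2-tuple per match.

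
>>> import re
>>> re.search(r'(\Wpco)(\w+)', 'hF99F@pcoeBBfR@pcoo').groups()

The match spans [5:14] → '@pcoeBBfR'.
Captured: group 1 = '@pco', group 2 = 'eBBfR'.

('@pco', 'eBBfR')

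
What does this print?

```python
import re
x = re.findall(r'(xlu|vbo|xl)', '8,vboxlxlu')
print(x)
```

Alternation isn't longest-match — the leftmost alternative that fits at this position is chosen.
Matches: at [2:5] match 'vbo', group 1 = 'vbo'; at [5:7] match 'xl', group 1 = 'xl'; at [7:10] match 'xlu', group 1 = 'xlu'.
With a single group, `findall` returns only what that group captured — 3 items.

['vbo', 'xl', 'xlu']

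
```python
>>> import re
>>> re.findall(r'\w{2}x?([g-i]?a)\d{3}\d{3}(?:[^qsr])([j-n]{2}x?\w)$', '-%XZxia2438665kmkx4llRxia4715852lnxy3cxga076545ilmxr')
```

[('ga', 'lmxr')]

Pattern: exactly 2 of a word character, then optionally a literal 'x'; then optionally a character in [g-i], then a literal 'a' (captured); then exactly 3 of a digit, then exactly 3 of a digit; then any character except [qsr] (non-capturing group); then exactly 2 of a character in [j-n], then optionally a literal 'x', then a word character (captured); then anchored at the end.
Walking the string: at [36:52] match '3cxga076545ilmxr', groups = ('ga', 'lmxr').
With 2 capturing groups, `findall` returns a 2-tuple per match.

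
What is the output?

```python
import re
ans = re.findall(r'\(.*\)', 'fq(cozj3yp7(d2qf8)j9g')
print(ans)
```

Walking the string: at [2:18] → '(cozj3yp7(d2qf8)'.
No capturing groups, so `findall` returns the 1 full match string.

['(cozj3yp7(d2qf8)']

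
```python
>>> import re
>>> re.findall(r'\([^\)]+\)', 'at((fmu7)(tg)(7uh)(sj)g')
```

['((fmu7)', '(tg)', '(7uh)', '(sj)']

Matches: at [2:9] → '((fmu7)'; at [9:13] → '(tg)'; at [13:18] → '(7uh)'; at [18:22] → '(sj)'.
`findall` yields the raw match text (4 of them) because the pattern has no groups.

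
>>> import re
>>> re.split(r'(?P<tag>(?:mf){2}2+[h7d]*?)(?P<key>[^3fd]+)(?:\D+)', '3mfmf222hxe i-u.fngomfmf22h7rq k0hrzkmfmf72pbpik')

['3', 'mfmf222', 'hxe i-u.', '22h7rq k0hrzkmfmf72pbpik']

The pattern matches the literal 'mf' repeated 2 times, then one or more of the literal '2', then zero or more of one of [h7d] (lazy) (captured as 'tag'); then one or more of any character except [3fd] (captured as 'key'); then one or more of a non-digit (non-capturing group).
The `?` after the quantifier makes it lazy — it takes as little as possible before letting the rest of the pattern try.
Matches to split on: at [1:24] → 'mfmf222hxe i-u.fngomfmf'.
The group in the pattern means `split` returns the separators' captures alongside the pieces.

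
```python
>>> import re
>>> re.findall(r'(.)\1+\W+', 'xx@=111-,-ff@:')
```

`\1` is not a pattern — it's the concrete string captured by group 1, re-applied verbatim.
Because there's exactly one group, `findall` drops the full match and keeps group 1 from each hit.

['x', '1', 'f']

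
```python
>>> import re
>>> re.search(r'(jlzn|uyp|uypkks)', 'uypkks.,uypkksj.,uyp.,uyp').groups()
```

The match spans [0:3] → 'uyp'.
Captured: group 1 = 'uyp'.

('uyp',)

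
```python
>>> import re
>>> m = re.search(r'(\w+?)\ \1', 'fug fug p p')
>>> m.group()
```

'fug fug'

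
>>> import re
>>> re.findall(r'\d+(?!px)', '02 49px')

['02', '4']

The negative lookahead/lookbehind blocks any match where the forbidden context is present.
No capturing groups, so `findall` returns the 2 full match strings.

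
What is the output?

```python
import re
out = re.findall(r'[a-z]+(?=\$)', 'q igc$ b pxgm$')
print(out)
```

['igc', 'pxgm']

Lookahead/lookbehind check context without consuming it, so the matched span excludes the asserted characters.
`findall` yields the raw match text (2 of them) because the pattern has no groups.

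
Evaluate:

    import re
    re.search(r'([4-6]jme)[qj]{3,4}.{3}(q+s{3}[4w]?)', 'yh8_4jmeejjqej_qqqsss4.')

None

Here the pattern never matches, so the call returns None.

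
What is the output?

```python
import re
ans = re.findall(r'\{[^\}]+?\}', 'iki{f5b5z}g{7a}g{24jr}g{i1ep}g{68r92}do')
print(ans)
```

Walking the string: at [3:10] → '{f5b5z}'; at [11:15] → '{7a}'; at [16:22] → '{24jr}'; at [23:29] → '{i1ep}'; at [30:37] → '{68r92}'.
No capturing groups, so `findall` returns the 5 full match strings.

['{f5b5z}', '{7a}', '{24jr}', '{i1ep}', '{68r92}']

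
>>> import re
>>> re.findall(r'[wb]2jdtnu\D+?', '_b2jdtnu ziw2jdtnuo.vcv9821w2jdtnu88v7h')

['b2jdtnu ', 'w2jdtnuo']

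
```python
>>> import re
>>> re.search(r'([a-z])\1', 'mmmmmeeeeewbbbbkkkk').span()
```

(0, 2)

After group 1 captures some text, `\1` only succeeds where that same text appears again.
The match spans [0:2] → 'mm'.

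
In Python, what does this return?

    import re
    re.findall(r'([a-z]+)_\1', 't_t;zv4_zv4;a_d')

['t']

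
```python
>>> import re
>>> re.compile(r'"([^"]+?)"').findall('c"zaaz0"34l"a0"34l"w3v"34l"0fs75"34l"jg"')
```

One capturing group, so `findall` returns just the captured substring from each match — 5 in all.

['zaaz0', 'a0', 'w3v', '0fs75', 'jg']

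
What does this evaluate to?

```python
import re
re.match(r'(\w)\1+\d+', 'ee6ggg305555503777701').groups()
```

The match spans [0:3] → 'ee6'.
Captured: group 1 = 'e'.

('e',)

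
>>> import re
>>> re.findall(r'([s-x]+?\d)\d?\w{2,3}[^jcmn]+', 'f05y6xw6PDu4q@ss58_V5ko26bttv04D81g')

['xw6']

This matches one or more of a character in [s-x] (lazy), then a digit (captured); then optionally a digit, then 2 to 3 of a word character, then one or more of any character except [jcmn].
Because there's exactly one group, `findall` drops the full match and keeps group 1 from the one hit.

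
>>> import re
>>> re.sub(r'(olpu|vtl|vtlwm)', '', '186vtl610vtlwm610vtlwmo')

'186610wm610wmo'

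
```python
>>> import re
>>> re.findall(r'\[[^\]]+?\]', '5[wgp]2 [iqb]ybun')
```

['[wgp]', '[iqb]']

Scanning left to right: at [1:6] → '[wgp]'; at [8:13] → '[iqb]'.
With no groups in the pattern, `findall` gives back each whole match — 2 here.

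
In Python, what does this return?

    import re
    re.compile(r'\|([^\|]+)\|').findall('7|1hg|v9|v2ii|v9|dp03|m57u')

Scanning left to right: at [1:6] match '|1hg|', group 1 = '1hg'; at [8:14] match '|v2ii|', group 1 = 'v2ii'; at [16:22] match '|dp03|', group 1 = 'dp03'.
One capturing group, so `findall` returns just the captured substring from each match — 3 in all.

['1hg', 'v2ii', 'dp03']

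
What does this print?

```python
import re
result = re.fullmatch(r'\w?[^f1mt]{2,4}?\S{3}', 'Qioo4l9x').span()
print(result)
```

This matches optionally a word character; then 2 to 4 of any character except [f1mt] (lazy), then exactly 3 of a non-whitespace character.
`fullmatch` succeeds only if the pattern covers the string from start to end.
The match spans [0:8] → 'Qioo4l9x'.

(0, 8)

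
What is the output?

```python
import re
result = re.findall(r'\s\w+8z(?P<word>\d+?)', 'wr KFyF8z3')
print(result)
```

['3']

This matches whitespace, then one or more of a word character, then the literal '8z'; then one or more of a digit (lazy) (captured as 'word').
Scanning left to right: at [2:10] match ' KFyF8z3', group 1 = '3'.
With a single group, `findall` returns only what that group captured — 1 item.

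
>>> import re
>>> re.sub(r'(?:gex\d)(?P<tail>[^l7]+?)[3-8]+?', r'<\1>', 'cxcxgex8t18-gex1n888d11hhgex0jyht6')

'cxcx<t1>-<n>88d11hh<jyht>'

Pattern: the literal 'gex', then a digit (non-capturing group); then one or more of any character except [l7] (lazy) (captured as 'tail'); then one or more of a character in [3-8] (lazy).
The replacement refers to a captured group, so each match is rewritten using its own captured text.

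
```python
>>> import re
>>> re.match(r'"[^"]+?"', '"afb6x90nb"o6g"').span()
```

(0, 11)

`match` is anchored at position 0; if the pattern doesn't fit there, it returns None.
The match spans [0:11] → '"afb6x90nb"'.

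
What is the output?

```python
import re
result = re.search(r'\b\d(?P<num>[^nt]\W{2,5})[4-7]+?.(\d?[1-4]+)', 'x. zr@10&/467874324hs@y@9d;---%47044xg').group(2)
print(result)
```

74324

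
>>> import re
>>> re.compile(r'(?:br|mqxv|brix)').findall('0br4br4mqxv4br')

Since nothing is captured, `findall` lists the 4 matched substrings directly.

['br', 'br', 'mqxv', 'br']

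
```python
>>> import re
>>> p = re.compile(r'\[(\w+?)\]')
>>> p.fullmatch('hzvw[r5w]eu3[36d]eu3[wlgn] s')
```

For `fullmatch`, every character of the input must be accounted for by the pattern.
Here there's no way to consume every character, so the call returns None.

None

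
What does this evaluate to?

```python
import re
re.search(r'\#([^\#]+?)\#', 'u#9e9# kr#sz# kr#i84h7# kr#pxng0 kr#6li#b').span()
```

(1, 6)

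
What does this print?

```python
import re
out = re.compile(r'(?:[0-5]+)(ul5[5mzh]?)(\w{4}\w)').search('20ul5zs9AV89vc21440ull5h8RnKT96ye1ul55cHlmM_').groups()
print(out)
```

('ul5z', 's9AV8')

This matches one or more of a character in [0-5] (non-capturing group); then a literal 'u', then the literal 'l5', then optionally one of [5mzh] (captured); then exactly 4 of a word character, then a word character (captured).
Unlike `match`, `search` isn't anchored — it looks for the pattern anywhere in the string.
The match spans [0:11] → '20ul5zs9AV8'.
Captured: group 1 = 'ul5z', group 2 = 's9AV8'.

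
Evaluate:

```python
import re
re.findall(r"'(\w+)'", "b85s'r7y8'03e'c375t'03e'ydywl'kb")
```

Matches: at [4:10] match "'r7y8'", group 1 = 'r7y8'; at [13:20] match "'c375t'", group 1 = 'c375t'; at [23:30] match "'ydywl'", group 1 = 'ydywl'.
`findall` collects group 1 from each match (3 total).

['r7y8', 'c375t', 'ydywl']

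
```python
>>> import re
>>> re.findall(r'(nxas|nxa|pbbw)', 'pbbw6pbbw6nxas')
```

['pbbw', 'pbbw', 'nxas']

Alternation isn't longest-match — the leftmost alternative that fits at this position is chosen.
Scanning left to right: at [0:4] match 'pbbw', group 1 = 'pbbw'; at [5:9] match 'pbbw', group 1 = 'pbbw'; at [10:14] match 'nxas', group 1 = 'nxas'.
`findall` collects group 1 from each match (3 total).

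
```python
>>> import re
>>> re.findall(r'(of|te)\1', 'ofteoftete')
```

The backreference `\1` re-matches whatever the first group consumed, character for character.
Matches: at [6:10] match 'tete', group 1 = 'te'.
One capturing group, so `findall` returns just the captured substring from the one match — 1 in all.

['te']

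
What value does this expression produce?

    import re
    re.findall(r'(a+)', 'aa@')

['aa']

The pattern matches one or more of a literal 'a' (captured).
Matches: at [0:2] match 'aa', group 1 = 'aa'.
With a single group, `findall` returns only what that group captured — 1 item.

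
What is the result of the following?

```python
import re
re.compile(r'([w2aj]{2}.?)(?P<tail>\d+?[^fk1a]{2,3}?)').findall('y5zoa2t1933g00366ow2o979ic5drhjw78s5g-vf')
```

[('a2t', '193'), ('w2o', '979'), ('jw7', '8s5')]

A non-greedy quantifier consumes as few characters as it can — just enough that the remainder of the pattern still matches from where it stops; whatever follows it matches normally.
Multiple groups make `findall` return tuples — one 2-tuple for each match.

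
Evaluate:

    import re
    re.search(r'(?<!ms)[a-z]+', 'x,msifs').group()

'x'

The negative lookahead/lookbehind blocks any match where the forbidden context is present.
The match spans [0:1] → 'x'.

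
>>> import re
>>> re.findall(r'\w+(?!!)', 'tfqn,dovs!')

Because the assertion is negative and zero-width, positions next to the forbidden text are skipped.
With no groups in the pattern, `findall` gives back each whole match — 2 here.

['tfqn', 'dov']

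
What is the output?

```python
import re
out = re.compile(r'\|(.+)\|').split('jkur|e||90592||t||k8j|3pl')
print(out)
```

Matches to split on: at [4:22] → '|e||90592||t||k8j|'.
`re.split` interleaves the captured-group text with the surrounding fragments.

['jkur', 'e||90592||t||k8j', '3pl']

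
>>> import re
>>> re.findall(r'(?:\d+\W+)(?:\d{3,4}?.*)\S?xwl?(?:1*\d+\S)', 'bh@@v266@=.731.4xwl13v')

With no groups in the pattern, `findall` gives back each whole match — 1 here.

['266@=.731.4xwl13v']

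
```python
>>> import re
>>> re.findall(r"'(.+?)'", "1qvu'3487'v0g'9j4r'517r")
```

['3487', '9j4r']

With the lazy modifier that quantifier settles for the fewest repetitions that let the rest of the pattern succeed (the atoms after it are unaffected and can still be greedy).
Scanning left to right: at [4:10] match "'3487'", group 1 = '3487'; at [13:19] match "'9j4r'", group 1 = '9j4r'.
Because there's exactly one group, `findall` drops the full match and keeps group 1 from each hit.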